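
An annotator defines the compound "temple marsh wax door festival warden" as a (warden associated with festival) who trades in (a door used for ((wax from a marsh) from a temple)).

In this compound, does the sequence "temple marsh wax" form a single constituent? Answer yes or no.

The paraphrase groups the words so that "temple marsh wax" is one unit: it corresponds to a single parenthesized sub-phrase.
The full structure is [[[temple [marsh wax]] door] [festival warden]], in which [temple marsh wax] is a constituent.

yes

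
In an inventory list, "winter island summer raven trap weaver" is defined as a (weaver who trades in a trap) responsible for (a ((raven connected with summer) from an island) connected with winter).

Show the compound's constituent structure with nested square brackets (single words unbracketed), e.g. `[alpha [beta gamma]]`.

The outermost head in the paraphrase is "weaver" (specifically "trap weaver"), modified by "winter island summer raven".
"winter island summer raven" → head "raven" (specifically "island summer raven"), modifier "winter".
"island summer raven" → head "raven" (specifically "summer raven"), modifier "island".
"summer raven" → head "raven", modifier "summer".
"trap weaver" → head "weaver", modifier "trap".
So the structure is [[winter [island [summer raven]]] [trap weaver]].

[[winter [island [summer raven]]] [trap weaver]]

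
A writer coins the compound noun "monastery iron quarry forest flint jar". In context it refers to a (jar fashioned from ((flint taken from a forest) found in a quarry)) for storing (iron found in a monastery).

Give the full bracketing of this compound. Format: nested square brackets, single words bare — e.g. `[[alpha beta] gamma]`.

[[monastery iron] [[quarry [forest flint]] jar]]

Whole compound: head "jar" (specifically "quarry forest flint jar"), modifier "monastery iron".
Within "monastery iron", the head is "iron" and the modifier is "monastery".
Within "quarry forest flint jar", the head is "jar" and the modifier is "quarry forest flint".
Within "quarry forest flint", the head is "flint" (specifically "forest flint") and the modifier is "quarry".
Within "forest flint", the head is "flint" and the modifier is "forest".
Assembled: [[monastery iron] [[quarry [forest flint]] jar]].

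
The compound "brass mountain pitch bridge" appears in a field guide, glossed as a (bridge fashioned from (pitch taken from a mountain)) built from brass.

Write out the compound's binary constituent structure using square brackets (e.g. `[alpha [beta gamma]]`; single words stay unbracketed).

[brass [[mountain pitch] bridge]]

Whole compound: head "bridge" (specifically "mountain pitch bridge"), modifier "brass".
Inside "mountain pitch bridge": head "bridge", modifier "mountain pitch".
Inside "mountain pitch": head "pitch", modifier "mountain".
So the structure is [brass [[mountain pitch] bridge]].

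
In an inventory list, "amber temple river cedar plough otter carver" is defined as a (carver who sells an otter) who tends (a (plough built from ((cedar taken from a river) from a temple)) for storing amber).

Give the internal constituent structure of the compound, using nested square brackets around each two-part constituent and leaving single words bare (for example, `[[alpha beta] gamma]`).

The outermost head in the paraphrase is "carver" (specifically "otter carver"), modified by "amber temple river cedar plough".
"amber temple river cedar plough" → head "plough" (specifically "temple river cedar plough"), modifier "amber".
"temple river cedar plough" → head "plough", modifier "temple river cedar".
"temple river cedar" → head "cedar" (specifically "river cedar"), modifier "temple".
"river cedar" → head "cedar", modifier "river".
"otter carver" → head "carver", modifier "otter".
Assembled: [[amber [[temple [river cedar]] plough]] [otter carver]].

[[amber [[temple [river cedar]] plough]] [otter carver]]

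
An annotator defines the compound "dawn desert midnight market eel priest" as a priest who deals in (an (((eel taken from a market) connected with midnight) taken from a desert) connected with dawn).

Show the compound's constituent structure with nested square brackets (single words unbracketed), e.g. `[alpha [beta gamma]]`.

[[dawn [desert [midnight [market eel]]]] priest]

Whole compound: head "priest", modifier "dawn desert midnight market eel".
Within "dawn desert midnight market eel", the head is "eel" (specifically "desert midnight market eel") and the modifier is "dawn".
Within "desert midnight market eel", the head is "eel" (specifically "midnight market eel") and the modifier is "desert".
Within "midnight market eel", the head is "eel" (specifically "market eel") and the modifier is "midnight".
Within "market eel", the head is "eel" and the modifier is "market".
Assembled: [[dawn [desert [midnight [market eel]]]] priest].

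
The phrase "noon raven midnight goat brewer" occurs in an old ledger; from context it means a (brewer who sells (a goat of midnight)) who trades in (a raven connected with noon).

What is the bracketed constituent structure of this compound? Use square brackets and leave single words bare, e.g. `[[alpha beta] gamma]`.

At the top level: head "brewer" (specifically "midnight goat brewer"); modifier "noon raven".
"noon raven" → head "raven", modifier "noon".
"midnight goat brewer" → head "brewer", modifier "midnight goat".
"midnight goat" → head "goat", modifier "midnight".
Putting it together: [[noon raven] [[midnight goat] brewer]].

[[noon raven] [[midnight goat] brewer]]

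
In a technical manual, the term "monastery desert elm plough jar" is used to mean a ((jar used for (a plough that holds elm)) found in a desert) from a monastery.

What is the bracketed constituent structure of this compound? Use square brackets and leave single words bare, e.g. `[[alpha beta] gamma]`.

At the top level: head "jar" (specifically "desert elm plough jar"); modifier "monastery".
"desert elm plough jar" → head "jar" (specifically "elm plough jar"), modifier "desert".
"elm plough jar" → head "jar", modifier "elm plough".
"elm plough" → head "plough", modifier "elm".
Assembled: [monastery [desert [[elm plough] jar]]].

[monastery [desert [[elm plough] jar]]]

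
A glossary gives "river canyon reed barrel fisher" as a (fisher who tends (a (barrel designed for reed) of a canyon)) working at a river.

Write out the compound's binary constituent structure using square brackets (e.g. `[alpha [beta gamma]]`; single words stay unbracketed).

[river [[canyon [reed barrel]] fisher]]

At the top level: head "fisher" (specifically "canyon reed barrel fisher"); modifier "river".
Within "canyon reed barrel fisher", the head is "fisher" and the modifier is "canyon reed barrel".
Within "canyon reed barrel", the head is "barrel" (specifically "reed barrel") and the modifier is "canyon".
Within "reed barrel", the head is "barrel" and the modifier is "reed".
So the structure is [river [[canyon [reed barrel]] fisher]].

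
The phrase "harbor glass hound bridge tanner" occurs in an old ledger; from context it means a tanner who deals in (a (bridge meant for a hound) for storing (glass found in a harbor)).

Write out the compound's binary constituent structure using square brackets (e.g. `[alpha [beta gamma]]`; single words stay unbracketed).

At the top level: head "tanner"; modifier "harbor glass hound bridge".
"harbor glass hound bridge" → head "bridge" (specifically "hound bridge"), modifier "harbor glass".
"harbor glass" → head "glass", modifier "harbor".
"hound bridge" → head "bridge", modifier "hound".
Assembled: [[[harbor glass] [hound bridge]] tanner].

[[[harbor glass] [hound bridge]] tanner]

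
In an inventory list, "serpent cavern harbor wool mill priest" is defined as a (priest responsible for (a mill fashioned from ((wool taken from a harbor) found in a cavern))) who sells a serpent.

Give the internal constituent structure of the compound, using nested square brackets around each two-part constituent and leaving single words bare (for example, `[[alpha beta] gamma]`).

At the top level: head "priest" (specifically "cavern harbor wool mill priest"); modifier "serpent".
"cavern harbor wool mill priest" → head "priest", modifier "cavern harbor wool mill".
"cavern harbor wool mill" → head "mill", modifier "cavern harbor wool".
"cavern harbor wool" → head "wool" (specifically "harbor wool"), modifier "cavern".
"harbor wool" → head "wool", modifier "harbor".
So the structure is [serpent [[[cavern [harbor wool]] mill] priest]].

[serpent [[[cavern [harbor wool]] mill] priest]]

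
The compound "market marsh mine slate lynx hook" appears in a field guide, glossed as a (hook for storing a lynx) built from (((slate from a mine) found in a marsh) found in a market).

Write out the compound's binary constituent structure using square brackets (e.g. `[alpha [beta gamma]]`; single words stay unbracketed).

[[market [marsh [mine slate]]] [lynx hook]]

The outermost head in the paraphrase is "hook" (specifically "lynx hook"), modified by "market marsh mine slate".
Inside "market marsh mine slate": head "slate" (specifically "marsh mine slate"), modifier "market".
Inside "marsh mine slate": head "slate" (specifically "mine slate"), modifier "marsh".
Inside "mine slate": head "slate", modifier "mine".
Inside "lynx hook": head "hook", modifier "lynx".
Assembled: [[market [marsh [mine slate]]] [lynx hook]].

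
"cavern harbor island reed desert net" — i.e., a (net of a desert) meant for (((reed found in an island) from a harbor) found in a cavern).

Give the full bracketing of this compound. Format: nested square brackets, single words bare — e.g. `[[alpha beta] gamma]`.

The outermost head in the paraphrase is "net" (specifically "desert net"), modified by "cavern harbor island reed".
"cavern harbor island reed" → head "reed" (specifically "harbor island reed"), modifier "cavern".
"harbor island reed" → head "reed" (specifically "island reed"), modifier "harbor".
"island reed" → head "reed", modifier "island".
"desert net" → head "net", modifier "desert".
So the structure is [[cavern [harbor [island reed]]] [desert net]].

[[cavern [harbor [island reed]]] [desert net]]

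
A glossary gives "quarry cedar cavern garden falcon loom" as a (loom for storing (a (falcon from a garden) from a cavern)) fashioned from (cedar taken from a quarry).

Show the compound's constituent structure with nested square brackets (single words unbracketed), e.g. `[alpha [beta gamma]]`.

The outermost head in the paraphrase is "loom" (specifically "cavern garden falcon loom"), modified by "quarry cedar".
Within "quarry cedar", the head is "cedar" and the modifier is "quarry".
Within "cavern garden falcon loom", the head is "loom" and the modifier is "cavern garden falcon".
Within "cavern garden falcon", the head is "falcon" (specifically "garden falcon") and the modifier is "cavern".
Within "garden falcon", the head is "falcon" and the modifier is "garden".
Putting it together: [[quarry cedar] [[cavern [garden falcon]] loom]].

[[quarry cedar] [[cavern [garden falcon]] loom]]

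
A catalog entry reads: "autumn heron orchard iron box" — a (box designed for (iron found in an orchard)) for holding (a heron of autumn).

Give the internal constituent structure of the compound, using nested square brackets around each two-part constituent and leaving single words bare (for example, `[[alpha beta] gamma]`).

[[autumn heron] [[orchard iron] box]]

At the top level: head "box" (specifically "orchard iron box"); modifier "autumn heron".
Within "autumn heron", the head is "heron" and the modifier is "autumn".
Within "orchard iron box", the head is "box" and the modifier is "orchard iron".
Within "orchard iron", the head is "iron" and the modifier is "orchard".
Assembled: [[autumn heron] [[orchard iron] box]].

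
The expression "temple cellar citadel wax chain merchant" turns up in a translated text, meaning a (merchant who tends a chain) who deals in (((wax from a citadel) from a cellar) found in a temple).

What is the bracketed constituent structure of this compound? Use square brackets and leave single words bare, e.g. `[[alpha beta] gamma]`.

[[temple [cellar [citadel wax]]] [chain merchant]]

Overall it is a kind of merchant (specifically "chain merchant"); the modifier is "temple cellar citadel wax".
Inside "temple cellar citadel wax": head "wax" (specifically "cellar citadel wax"), modifier "temple".
Inside "cellar citadel wax": head "wax" (specifically "citadel wax"), modifier "cellar".
Inside "citadel wax": head "wax", modifier "citadel".
Inside "chain merchant": head "merchant", modifier "chain".
Putting it together: [[temple [cellar [citadel wax]]] [chain merchant]].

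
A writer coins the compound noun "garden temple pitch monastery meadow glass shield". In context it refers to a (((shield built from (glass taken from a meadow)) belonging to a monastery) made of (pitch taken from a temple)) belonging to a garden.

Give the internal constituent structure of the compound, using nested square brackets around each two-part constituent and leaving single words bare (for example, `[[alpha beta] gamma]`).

Whole compound: head "shield" (specifically "temple pitch monastery meadow glass shield"), modifier "garden".
"temple pitch monastery meadow glass shield" → head "shield" (specifically "monastery meadow glass shield"), modifier "temple pitch".
"temple pitch" → head "pitch", modifier "temple".
"monastery meadow glass shield" → head "shield" (specifically "meadow glass shield"), modifier "monastery".
"meadow glass shield" → head "shield", modifier "meadow glass".
"meadow glass" → head "glass", modifier "meadow".
So the structure is [garden [[temple pitch] [monastery [[meadow glass] shield]]]].

[garden [[temple pitch] [monastery [[meadow glass] shield]]]]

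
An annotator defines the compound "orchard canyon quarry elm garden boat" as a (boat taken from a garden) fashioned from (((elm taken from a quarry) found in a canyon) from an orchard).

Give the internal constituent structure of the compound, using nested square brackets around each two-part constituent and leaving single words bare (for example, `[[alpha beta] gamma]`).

At the top level: head "boat" (specifically "garden boat"); modifier "orchard canyon quarry elm".
Inside "orchard canyon quarry elm": head "elm" (specifically "canyon quarry elm"), modifier "orchard".
Inside "canyon quarry elm": head "elm" (specifically "quarry elm"), modifier "canyon".
Inside "quarry elm": head "elm", modifier "quarry".
Inside "garden boat": head "boat", modifier "garden".
So the structure is [[orchard [canyon [quarry elm]]] [garden boat]].

[[orchard [canyon [quarry elm]]] [garden boat]]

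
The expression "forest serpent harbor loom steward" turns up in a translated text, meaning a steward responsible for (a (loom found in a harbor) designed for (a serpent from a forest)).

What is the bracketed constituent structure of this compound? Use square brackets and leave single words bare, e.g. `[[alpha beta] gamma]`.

The outermost head in the paraphrase is "steward", modified by "forest serpent harbor loom".
Inside "forest serpent harbor loom": head "loom" (specifically "harbor loom"), modifier "forest serpent".
Inside "forest serpent": head "serpent", modifier "forest".
Inside "harbor loom": head "loom", modifier "harbor".
Putting it together: [[[forest serpent] [harbor loom]] steward].

[[[forest serpent] [harbor loom]] steward]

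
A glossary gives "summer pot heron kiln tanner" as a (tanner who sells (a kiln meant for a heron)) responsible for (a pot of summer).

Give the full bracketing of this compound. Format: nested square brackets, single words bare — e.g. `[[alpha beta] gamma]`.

[[summer pot] [[heron kiln] tanner]]

Whole compound: head "tanner" (specifically "heron kiln tanner"), modifier "summer pot".
Within "summer pot", the head is "pot" and the modifier is "summer".
Within "heron kiln tanner", the head is "tanner" and the modifier is "heron kiln".
Within "heron kiln", the head is "kiln" and the modifier is "heron".
Putting it together: [[summer pot] [[heron kiln] tanner]].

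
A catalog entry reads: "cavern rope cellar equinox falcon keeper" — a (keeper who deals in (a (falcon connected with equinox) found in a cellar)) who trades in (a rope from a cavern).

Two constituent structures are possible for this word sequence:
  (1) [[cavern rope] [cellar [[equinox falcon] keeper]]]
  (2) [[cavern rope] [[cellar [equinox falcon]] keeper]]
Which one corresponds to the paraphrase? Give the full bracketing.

The paraphrase's head is the "keeper" part ("cellar equinox falcon keeper"); its modifier is "cavern rope".
That top-level split, carried through the inner groups, gives [[cavern rope] [[cellar [equinox falcon]] keeper]].

[[cavern rope] [[cellar [equinox falcon]] keeper]]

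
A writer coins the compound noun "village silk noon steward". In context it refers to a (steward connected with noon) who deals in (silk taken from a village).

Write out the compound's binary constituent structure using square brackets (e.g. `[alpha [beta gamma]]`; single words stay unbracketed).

[[village silk] [noon steward]]

Overall it is a kind of steward (specifically "noon steward"); the modifier is "village silk".
Inside "village silk": head "silk", modifier "village".
Inside "noon steward": head "steward", modifier "noon".
So the structure is [[village silk] [noon steward]].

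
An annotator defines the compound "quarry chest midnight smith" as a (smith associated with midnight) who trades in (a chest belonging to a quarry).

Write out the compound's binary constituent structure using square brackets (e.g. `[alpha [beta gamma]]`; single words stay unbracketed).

Whole compound: head "smith" (specifically "midnight smith"), modifier "quarry chest".
Inside "quarry chest": head "chest", modifier "quarry".
Inside "midnight smith": head "smith", modifier "midnight".
So the structure is [[quarry chest] [midnight smith]].

[[quarry chest] [midnight smith]]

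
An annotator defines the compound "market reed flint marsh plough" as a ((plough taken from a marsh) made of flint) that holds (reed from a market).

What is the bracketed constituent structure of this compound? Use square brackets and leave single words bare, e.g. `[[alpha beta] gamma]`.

The outermost head in the paraphrase is "plough" (specifically "flint marsh plough"), modified by "market reed".
Within "market reed", the head is "reed" and the modifier is "market".
Within "flint marsh plough", the head is "plough" (specifically "marsh plough") and the modifier is "flint".
Within "marsh plough", the head is "plough" and the modifier is "marsh".
Assembled: [[market reed] [flint [marsh plough]]].

[[market reed] [flint [marsh plough]]]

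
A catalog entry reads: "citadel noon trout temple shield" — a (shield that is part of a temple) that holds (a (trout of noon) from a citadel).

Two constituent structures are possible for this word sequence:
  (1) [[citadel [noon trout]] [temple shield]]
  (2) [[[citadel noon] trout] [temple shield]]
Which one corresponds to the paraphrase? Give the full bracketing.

The paraphrase's head is the "shield" part ("temple shield"); its modifier is "citadel noon trout".
That top-level split, carried through the inner groups, gives [[citadel [noon trout]] [temple shield]].

[[citadel [noon trout]] [temple shield]]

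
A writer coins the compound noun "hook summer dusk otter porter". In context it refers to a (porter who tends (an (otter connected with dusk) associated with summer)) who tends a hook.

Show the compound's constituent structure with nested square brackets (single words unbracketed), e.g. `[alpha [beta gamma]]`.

At the top level: head "porter" (specifically "summer dusk otter porter"); modifier "hook".
Within "summer dusk otter porter", the head is "porter" and the modifier is "summer dusk otter".
Within "summer dusk otter", the head is "otter" (specifically "dusk otter") and the modifier is "summer".
Within "dusk otter", the head is "otter" and the modifier is "dusk".
So the structure is [hook [[summer [dusk otter]] porter]].

[hook [[summer [dusk otter]] porter]]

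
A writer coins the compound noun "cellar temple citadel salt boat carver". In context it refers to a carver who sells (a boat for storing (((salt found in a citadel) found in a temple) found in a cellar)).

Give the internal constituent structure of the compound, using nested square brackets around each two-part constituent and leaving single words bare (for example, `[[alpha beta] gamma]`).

[[[cellar [temple [citadel salt]]] boat] carver]

Overall it is a kind of carver; the modifier is "cellar temple citadel salt boat".
"cellar temple citadel salt boat" → head "boat", modifier "cellar temple citadel salt".
"cellar temple citadel salt" → head "salt" (specifically "temple citadel salt"), modifier "cellar".
"temple citadel salt" → head "salt" (specifically "citadel salt"), modifier "temple".
"citadel salt" → head "salt", modifier "citadel".
Assembled: [[[cellar [temple [citadel salt]]] boat] carver].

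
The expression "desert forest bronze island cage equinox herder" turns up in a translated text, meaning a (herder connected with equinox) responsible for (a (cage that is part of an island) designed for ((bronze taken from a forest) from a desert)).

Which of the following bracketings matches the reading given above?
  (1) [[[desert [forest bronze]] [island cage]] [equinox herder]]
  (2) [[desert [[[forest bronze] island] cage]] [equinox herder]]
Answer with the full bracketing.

The paraphrase's head is the "herder" part ("equinox herder"); its modifier is "desert forest bronze island cage".
That top-level split, carried through the inner groups, gives [[[desert [forest bronze]] [island cage]] [equinox herder]].

[[[desert [forest bronze]] [island cage]] [equinox herder]]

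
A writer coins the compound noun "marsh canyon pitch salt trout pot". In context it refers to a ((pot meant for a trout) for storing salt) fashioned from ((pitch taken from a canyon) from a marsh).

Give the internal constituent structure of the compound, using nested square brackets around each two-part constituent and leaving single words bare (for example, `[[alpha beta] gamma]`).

At the top level: head "pot" (specifically "salt trout pot"); modifier "marsh canyon pitch".
Inside "marsh canyon pitch": head "pitch" (specifically "canyon pitch"), modifier "marsh".
Inside "canyon pitch": head "pitch", modifier "canyon".
Inside "salt trout pot": head "pot" (specifically "trout pot"), modifier "salt".
Inside "trout pot": head "pot", modifier "trout".
So the structure is [[marsh [canyon pitch]] [salt [trout pot]]].

[[marsh [canyon pitch]] [salt [trout pot]]]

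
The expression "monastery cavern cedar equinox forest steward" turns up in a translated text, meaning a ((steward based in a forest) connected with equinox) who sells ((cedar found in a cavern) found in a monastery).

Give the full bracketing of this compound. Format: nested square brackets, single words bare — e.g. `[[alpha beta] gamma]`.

[[monastery [cavern cedar]] [equinox [forest steward]]]

Whole compound: head "steward" (specifically "equinox forest steward"), modifier "monastery cavern cedar".
Within "monastery cavern cedar", the head is "cedar" (specifically "cavern cedar") and the modifier is "monastery".
Within "cavern cedar", the head is "cedar" and the modifier is "cavern".
Within "equinox forest steward", the head is "steward" (specifically "forest steward") and the modifier is "equinox".
Within "forest steward", the head is "steward" and the modifier is "forest".
Assembled: [[monastery [cavern cedar]] [equinox [forest steward]]].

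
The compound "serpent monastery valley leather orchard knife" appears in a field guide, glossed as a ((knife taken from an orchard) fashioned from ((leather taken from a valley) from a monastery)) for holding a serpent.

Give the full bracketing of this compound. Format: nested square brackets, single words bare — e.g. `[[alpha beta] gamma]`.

[serpent [[monastery [valley leather]] [orchard knife]]]

The outermost head in the paraphrase is "knife" (specifically "monastery valley leather orchard knife"), modified by "serpent".
Within "monastery valley leather orchard knife", the head is "knife" (specifically "orchard knife") and the modifier is "monastery valley leather".
Within "monastery valley leather", the head is "leather" (specifically "valley leather") and the modifier is "monastery".
Within "valley leather", the head is "leather" and the modifier is "valley".
Within "orchard knife", the head is "knife" and the modifier is "orchard".
Assembled: [serpent [[monastery [valley leather]] [orchard knife]]].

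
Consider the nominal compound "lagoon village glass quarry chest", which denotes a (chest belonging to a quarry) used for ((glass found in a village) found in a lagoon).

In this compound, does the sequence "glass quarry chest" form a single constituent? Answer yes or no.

no

The top-level split is [lagoon village glass] [quarry chest]; the full structure is [[lagoon [village glass]] [quarry chest]].
"glass quarry chest" straddles a constituent boundary, so it is not a single unit.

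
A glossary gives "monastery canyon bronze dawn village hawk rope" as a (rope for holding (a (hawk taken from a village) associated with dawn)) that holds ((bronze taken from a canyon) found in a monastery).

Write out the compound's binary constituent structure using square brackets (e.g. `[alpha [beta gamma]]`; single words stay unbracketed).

[[monastery [canyon bronze]] [[dawn [village hawk]] rope]]

At the top level: head "rope" (specifically "dawn village hawk rope"); modifier "monastery canyon bronze".
"monastery canyon bronze" → head "bronze" (specifically "canyon bronze"), modifier "monastery".
"canyon bronze" → head "bronze", modifier "canyon".
"dawn village hawk rope" → head "rope", modifier "dawn village hawk".
"dawn village hawk" → head "hawk" (specifically "village hawk"), modifier "dawn".
"village hawk" → head "hawk", modifier "village".
Putting it together: [[monastery [canyon bronze]] [[dawn [village hawk]] rope]].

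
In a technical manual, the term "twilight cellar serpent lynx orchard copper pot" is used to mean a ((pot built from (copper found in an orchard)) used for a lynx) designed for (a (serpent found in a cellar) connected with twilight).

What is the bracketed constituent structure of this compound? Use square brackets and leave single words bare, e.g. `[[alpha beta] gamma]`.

[[twilight [cellar serpent]] [lynx [[orchard copper] pot]]]

The outermost head in the paraphrase is "pot" (specifically "lynx orchard copper pot"), modified by "twilight cellar serpent".
"twilight cellar serpent" → head "serpent" (specifically "cellar serpent"), modifier "twilight".
"cellar serpent" → head "serpent", modifier "cellar".
"lynx orchard copper pot" → head "pot" (specifically "orchard copper pot"), modifier "lynx".
"orchard copper pot" → head "pot", modifier "orchard copper".
"orchard copper" → head "copper", modifier "orchard".
Assembled: [[twilight [cellar serpent]] [lynx [[orchard copper] pot]]].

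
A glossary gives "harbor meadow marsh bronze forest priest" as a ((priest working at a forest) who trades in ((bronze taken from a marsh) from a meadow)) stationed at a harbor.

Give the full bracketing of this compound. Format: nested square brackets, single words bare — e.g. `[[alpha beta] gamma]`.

At the top level: head "priest" (specifically "meadow marsh bronze forest priest"); modifier "harbor".
"meadow marsh bronze forest priest" → head "priest" (specifically "forest priest"), modifier "meadow marsh bronze".
"meadow marsh bronze" → head "bronze" (specifically "marsh bronze"), modifier "meadow".
"marsh bronze" → head "bronze", modifier "marsh".
"forest priest" → head "priest", modifier "forest".
So the structure is [harbor [[meadow [marsh bronze]] [forest priest]]].

[harbor [[meadow [marsh bronze]] [forest priest]]]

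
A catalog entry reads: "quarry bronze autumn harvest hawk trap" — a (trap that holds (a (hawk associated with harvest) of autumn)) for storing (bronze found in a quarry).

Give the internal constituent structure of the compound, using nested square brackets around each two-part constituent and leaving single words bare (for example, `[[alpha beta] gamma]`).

[[quarry bronze] [[autumn [harvest hawk]] trap]]

Whole compound: head "trap" (specifically "autumn harvest hawk trap"), modifier "quarry bronze".
"quarry bronze" → head "bronze", modifier "quarry".
"autumn harvest hawk trap" → head "trap", modifier "autumn harvest hawk".
"autumn harvest hawk" → head "hawk" (specifically "harvest hawk"), modifier "autumn".
"harvest hawk" → head "hawk", modifier "harvest".
Putting it together: [[quarry bronze] [[autumn [harvest hawk]] trap]].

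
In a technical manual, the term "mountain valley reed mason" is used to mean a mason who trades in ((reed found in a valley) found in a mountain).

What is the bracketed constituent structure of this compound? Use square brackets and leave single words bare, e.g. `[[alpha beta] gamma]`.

At the top level: head "mason"; modifier "mountain valley reed".
"mountain valley reed" → head "reed" (specifically "valley reed"), modifier "mountain".
"valley reed" → head "reed", modifier "valley".
So the structure is [[mountain [valley reed]] mason].

[[mountain [valley reed]] mason]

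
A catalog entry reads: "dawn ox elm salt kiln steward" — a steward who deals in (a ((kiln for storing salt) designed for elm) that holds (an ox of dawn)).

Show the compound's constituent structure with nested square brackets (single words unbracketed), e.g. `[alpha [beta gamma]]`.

The outermost head in the paraphrase is "steward", modified by "dawn ox elm salt kiln".
Inside "dawn ox elm salt kiln": head "kiln" (specifically "elm salt kiln"), modifier "dawn ox".
Inside "dawn ox": head "ox", modifier "dawn".
Inside "elm salt kiln": head "kiln" (specifically "salt kiln"), modifier "elm".
Inside "salt kiln": head "kiln", modifier "salt".
Putting it together: [[[dawn ox] [elm [salt kiln]]] steward].

[[[dawn ox] [elm [salt kiln]]] steward]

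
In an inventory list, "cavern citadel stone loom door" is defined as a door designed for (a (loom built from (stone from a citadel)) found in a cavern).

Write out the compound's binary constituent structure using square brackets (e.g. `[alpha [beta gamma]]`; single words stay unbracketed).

[[cavern [[citadel stone] loom]] door]

At the top level: head "door"; modifier "cavern citadel stone loom".
"cavern citadel stone loom" → head "loom" (specifically "citadel stone loom"), modifier "cavern".
"citadel stone loom" → head "loom", modifier "citadel stone".
"citadel stone" → head "stone", modifier "citadel".
Putting it together: [[cavern [[citadel stone] loom]] door].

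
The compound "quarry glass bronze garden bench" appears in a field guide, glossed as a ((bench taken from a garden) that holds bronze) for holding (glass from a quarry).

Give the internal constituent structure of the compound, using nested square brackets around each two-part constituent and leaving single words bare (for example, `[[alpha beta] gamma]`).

[[quarry glass] [bronze [garden bench]]]

Whole compound: head "bench" (specifically "bronze garden bench"), modifier "quarry glass".
Within "quarry glass", the head is "glass" and the modifier is "quarry".
Within "bronze garden bench", the head is "bench" (specifically "garden bench") and the modifier is "bronze".
Within "garden bench", the head is "bench" and the modifier is "garden".
So the structure is [[quarry glass] [bronze [garden bench]]].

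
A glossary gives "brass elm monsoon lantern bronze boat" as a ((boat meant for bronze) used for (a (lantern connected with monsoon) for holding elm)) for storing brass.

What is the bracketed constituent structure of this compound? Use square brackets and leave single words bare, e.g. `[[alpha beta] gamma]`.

[brass [[elm [monsoon lantern]] [bronze boat]]]

At the top level: head "boat" (specifically "elm monsoon lantern bronze boat"); modifier "brass".
"elm monsoon lantern bronze boat" → head "boat" (specifically "bronze boat"), modifier "elm monsoon lantern".
"elm monsoon lantern" → head "lantern" (specifically "monsoon lantern"), modifier "elm".
"monsoon lantern" → head "lantern", modifier "monsoon".
"bronze boat" → head "boat", modifier "bronze".
So the structure is [brass [[elm [monsoon lantern]] [bronze boat]]].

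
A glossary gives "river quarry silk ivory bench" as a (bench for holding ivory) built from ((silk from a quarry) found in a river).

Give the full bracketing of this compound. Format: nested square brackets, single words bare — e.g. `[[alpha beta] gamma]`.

[[river [quarry silk]] [ivory bench]]

At the top level: head "bench" (specifically "ivory bench"); modifier "river quarry silk".
Inside "river quarry silk": head "silk" (specifically "quarry silk"), modifier "river".
Inside "quarry silk": head "silk", modifier "quarry".
Inside "ivory bench": head "bench", modifier "ivory".
Putting it together: [[river [quarry silk]] [ivory bench]].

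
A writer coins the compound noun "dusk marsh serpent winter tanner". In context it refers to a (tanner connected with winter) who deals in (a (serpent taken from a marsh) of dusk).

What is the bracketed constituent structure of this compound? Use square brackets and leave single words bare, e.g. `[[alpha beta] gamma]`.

[[dusk [marsh serpent]] [winter tanner]]

At the top level: head "tanner" (specifically "winter tanner"); modifier "dusk marsh serpent".
"dusk marsh serpent" → head "serpent" (specifically "marsh serpent"), modifier "dusk".
"marsh serpent" → head "serpent", modifier "marsh".
"winter tanner" → head "tanner", modifier "winter".
Assembled: [[dusk [marsh serpent]] [winter tanner]].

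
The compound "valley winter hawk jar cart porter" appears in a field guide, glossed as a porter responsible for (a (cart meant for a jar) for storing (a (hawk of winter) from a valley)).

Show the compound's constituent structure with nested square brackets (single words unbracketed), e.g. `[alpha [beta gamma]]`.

Whole compound: head "porter", modifier "valley winter hawk jar cart".
Inside "valley winter hawk jar cart": head "cart" (specifically "jar cart"), modifier "valley winter hawk".
Inside "valley winter hawk": head "hawk" (specifically "winter hawk"), modifier "valley".
Inside "winter hawk": head "hawk", modifier "winter".
Inside "jar cart": head "cart", modifier "jar".
Putting it together: [[[valley [winter hawk]] [jar cart]] porter].

[[[valley [winter hawk]] [jar cart]] porter]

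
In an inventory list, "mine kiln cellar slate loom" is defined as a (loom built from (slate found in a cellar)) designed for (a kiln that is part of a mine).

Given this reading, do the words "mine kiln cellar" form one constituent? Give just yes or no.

no

The top-level split is [mine kiln] [cellar slate loom]; the full structure is [[mine kiln] [[cellar slate] loom]].
"mine kiln cellar" straddles a constituent boundary, so it is not a single unit.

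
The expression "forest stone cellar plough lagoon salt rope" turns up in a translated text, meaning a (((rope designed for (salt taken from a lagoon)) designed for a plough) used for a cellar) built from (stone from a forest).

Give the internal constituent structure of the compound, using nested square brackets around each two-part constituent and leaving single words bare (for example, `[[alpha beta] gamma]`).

[[forest stone] [cellar [plough [[lagoon salt] rope]]]]

At the top level: head "rope" (specifically "cellar plough lagoon salt rope"); modifier "forest stone".
Within "forest stone", the head is "stone" and the modifier is "forest".
Within "cellar plough lagoon salt rope", the head is "rope" (specifically "plough lagoon salt rope") and the modifier is "cellar".
Within "plough lagoon salt rope", the head is "rope" (specifically "lagoon salt rope") and the modifier is "plough".
Within "lagoon salt rope", the head is "rope" and the modifier is "lagoon salt".
Within "lagoon salt", the head is "salt" and the modifier is "lagoon".
Assembled: [[forest stone] [cellar [plough [[lagoon salt] rope]]]].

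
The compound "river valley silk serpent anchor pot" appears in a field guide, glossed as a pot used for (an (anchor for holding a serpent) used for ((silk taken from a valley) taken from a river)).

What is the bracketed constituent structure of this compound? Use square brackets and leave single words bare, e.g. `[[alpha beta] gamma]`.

Overall it is a kind of pot; the modifier is "river valley silk serpent anchor".
Within "river valley silk serpent anchor", the head is "anchor" (specifically "serpent anchor") and the modifier is "river valley silk".
Within "river valley silk", the head is "silk" (specifically "valley silk") and the modifier is "river".
Within "valley silk", the head is "silk" and the modifier is "valley".
Within "serpent anchor", the head is "anchor" and the modifier is "serpent".
So the structure is [[[river [valley silk]] [serpent anchor]] pot].

[[[river [valley silk]] [serpent anchor]] pot]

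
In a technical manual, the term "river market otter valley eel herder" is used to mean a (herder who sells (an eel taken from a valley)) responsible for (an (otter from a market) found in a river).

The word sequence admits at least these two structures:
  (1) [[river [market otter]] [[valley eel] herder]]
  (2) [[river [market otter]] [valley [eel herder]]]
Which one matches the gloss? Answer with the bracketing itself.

[[river [market otter]] [[valley eel] herder]]

The paraphrase's head is the "herder" part ("valley eel herder"); its modifier is "river market otter".
That top-level split, carried through the inner groups, gives [[river [market otter]] [[valley eel] herder]].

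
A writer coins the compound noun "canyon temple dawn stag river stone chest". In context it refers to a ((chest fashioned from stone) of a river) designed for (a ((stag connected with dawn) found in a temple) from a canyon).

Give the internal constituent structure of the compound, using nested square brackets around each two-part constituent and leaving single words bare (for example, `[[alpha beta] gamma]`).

[[canyon [temple [dawn stag]]] [river [stone chest]]]

Overall it is a kind of chest (specifically "river stone chest"); the modifier is "canyon temple dawn stag".
"canyon temple dawn stag" → head "stag" (specifically "temple dawn stag"), modifier "canyon".
"temple dawn stag" → head "stag" (specifically "dawn stag"), modifier "temple".
"dawn stag" → head "stag", modifier "dawn".
"river stone chest" → head "chest" (specifically "stone chest"), modifier "river".
"stone chest" → head "chest", modifier "stone".
Putting it together: [[canyon [temple [dawn stag]]] [river [stone chest]]].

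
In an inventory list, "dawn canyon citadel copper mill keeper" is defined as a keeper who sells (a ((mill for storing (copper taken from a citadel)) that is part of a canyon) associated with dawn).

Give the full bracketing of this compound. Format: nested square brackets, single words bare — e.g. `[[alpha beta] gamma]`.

[[dawn [canyon [[citadel copper] mill]]] keeper]

Whole compound: head "keeper", modifier "dawn canyon citadel copper mill".
Within "dawn canyon citadel copper mill", the head is "mill" (specifically "canyon citadel copper mill") and the modifier is "dawn".
Within "canyon citadel copper mill", the head is "mill" (specifically "citadel copper mill") and the modifier is "canyon".
Within "citadel copper mill", the head is "mill" and the modifier is "citadel copper".
Within "citadel copper", the head is "copper" and the modifier is "citadel".
So the structure is [[dawn [canyon [[citadel copper] mill]]] keeper].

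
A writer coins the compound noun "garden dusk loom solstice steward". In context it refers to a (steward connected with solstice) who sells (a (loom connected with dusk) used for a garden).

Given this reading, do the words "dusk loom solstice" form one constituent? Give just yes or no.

no

The top-level split is [garden dusk loom] [solstice steward]; the full structure is [[garden [dusk loom]] [solstice steward]].
"dusk loom solstice" straddles a constituent boundary, so it is not a single unit.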